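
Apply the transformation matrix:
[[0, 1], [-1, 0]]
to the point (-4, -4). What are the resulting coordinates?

Matrix multiplication:
[[0, 1], [-1, 0]] × [-4, -4]ᵀ
= [(0)(-4) + (1)(-4), (-1)(-4) + (0)(-4)]ᵀ
= [-4, 4]ᵀ
Result: (-4, 4)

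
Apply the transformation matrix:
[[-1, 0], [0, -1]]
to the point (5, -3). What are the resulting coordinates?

Matrix multiplication:
[[-1, 0], [0, -1]] × [5, -3]ᵀ
= [(-1)(5) + (0)(-3), (0)(5) + (-1)(-3)]ᵀ
= [-5, 3]ᵀ
Result: (-5, 3)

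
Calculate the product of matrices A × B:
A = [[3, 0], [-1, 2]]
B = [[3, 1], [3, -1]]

Matrix multiplication:
C[0][0] = 3×3 + 0×3 = 9
C[0][1] = 3×1 + 0×-1 = 3
C[1][0] = -1×3 + 2×3 = 3
C[1][1] = -1×1 + 2×-1 = -3
Result: [[9, 3], [3, -3]]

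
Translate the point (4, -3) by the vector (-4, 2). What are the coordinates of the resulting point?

Translation by (-4, 2) (homogeneous matrix [[1, 0, -4], [0, 1, 2], [0, 0, 1]]):
x' = 4 + -4 = 0
y' = -3 + 2 = -1
Result: (0, -1)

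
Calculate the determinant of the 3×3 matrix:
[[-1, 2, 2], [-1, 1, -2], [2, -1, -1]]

Expansion along first row:
det = -1·det([[1,-2],[-1,-1]]) - 2·det([[-1,-2],[2,-1]]) + 2·det([[-1,1],[2,-1]])
    = -1·(1·-1 - -2·-1) - 2·(-1·-1 - -2·2) + 2·(-1·-1 - 1·2)
    = -1·-3 - 2·5 + 2·-1
    = 3 + -10 + -2 = -9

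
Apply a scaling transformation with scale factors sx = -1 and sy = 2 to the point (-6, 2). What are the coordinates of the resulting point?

Scaling matrix:
[[-1, 0], [0, 2]]
Result: (-6 × -1, 2 × 2) = (6, 4)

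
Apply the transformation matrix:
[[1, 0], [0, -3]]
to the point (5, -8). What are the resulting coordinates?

Matrix multiplication:
[[1, 0], [0, -3]] × [5, -8]ᵀ
= [(1)(5) + (0)(-8), (0)(5) + (-3)(-8)]ᵀ
= [5, 24]ᵀ
Result: (5, 24)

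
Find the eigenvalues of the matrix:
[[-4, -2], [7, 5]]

Characteristic equation: det(A - λI) = 0
λ² - (trace)λ + (det) = 0
trace = -4 + 5 = 1, det = (-4)(5) - (-2)(7) = -6
λ² - (1)λ + (-6) = 0
λ = (1 ± √((1)² - 4·(-6))) / 2 = (1 ± √25) / 2
Solving: λ = -2, 3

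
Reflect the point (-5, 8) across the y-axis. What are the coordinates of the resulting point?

Reflection across y-axis: (-5, 8) → (5, 8)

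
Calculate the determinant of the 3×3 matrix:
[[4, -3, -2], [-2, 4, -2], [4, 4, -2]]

Expansion along first row:
det = 4·det([[4,-2],[4,-2]]) - -3·det([[-2,-2],[4,-2]]) + -2·det([[-2,4],[4,4]])
    = 4·(4·-2 - -2·4) - -3·(-2·-2 - -2·4) + -2·(-2·4 - 4·4)
    = 4·0 - -3·12 + -2·-24
    = 0 + 36 + 48 = 84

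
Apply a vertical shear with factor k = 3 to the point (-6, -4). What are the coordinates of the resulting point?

Shear matrix for vertical shear with factor k = 3:
[[1, 0], [3, 1]]
Result: (-6, -4) → (-6, -22)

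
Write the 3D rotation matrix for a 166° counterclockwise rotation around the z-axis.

Rotation matrix for counterclockwise 166° around z-axis:
cos(166°) = -0.9703, sin(166°) = 0.2419
Result: [[-0.9703, -0.2419, 0], [0.2419, -0.9703, 0], [0, 0, 1]]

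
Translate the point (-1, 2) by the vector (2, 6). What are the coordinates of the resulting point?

Translation by (2, 6) (homogeneous matrix [[1, 0, 2], [0, 1, 6], [0, 0, 1]]):
x' = -1 + 2 = 1
y' = 2 + 6 = 8
Result: (1, 8)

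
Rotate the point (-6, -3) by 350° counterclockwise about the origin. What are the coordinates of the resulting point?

Rotation matrix for 350°: [[cos 350°, -sin 350°], [sin 350°, cos 350°]] ≈ [[0.984808, 0.173648], [-0.173648, 0.984808]]
[[0.984808, 0.173648], [-0.173648, 0.984808]] × [-6, -3]ᵀ ≈ [-6.4298, -1.9125]ᵀ
Result: (-6.4298, -1.9125)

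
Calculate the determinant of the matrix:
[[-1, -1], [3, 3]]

For a 2×2 matrix [[a, b], [c, d]], det = ad - bc
det = (-1)(3) - (-1)(3) = -3 - -3 = 0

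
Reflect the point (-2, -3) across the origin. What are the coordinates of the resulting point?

Reflection across origin: (-2, -3) → (2, 3)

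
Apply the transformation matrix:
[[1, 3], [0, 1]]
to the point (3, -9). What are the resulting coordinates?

Matrix multiplication:
[[1, 3], [0, 1]] × [3, -9]ᵀ
= [(1)(3) + (3)(-9), (0)(3) + (1)(-9)]ᵀ
= [-24, -9]ᵀ
Result: (-24, -9)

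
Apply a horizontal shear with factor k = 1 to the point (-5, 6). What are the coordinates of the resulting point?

Shear matrix for horizontal shear with factor k = 1:
[[1, 1], [0, 1]]
Result: (-5, 6) → (1, 6)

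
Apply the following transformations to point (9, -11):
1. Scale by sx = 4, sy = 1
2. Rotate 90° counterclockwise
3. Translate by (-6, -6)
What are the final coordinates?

Step 1: Scale → (36, -11)
Step 2: Rotate 90° → (11, 36)
Step 3: Translate → (5, 30)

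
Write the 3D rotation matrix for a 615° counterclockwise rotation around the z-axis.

Rotation matrix for counterclockwise 615° around z-axis:
cos(615°) = -0.2588, sin(615°) = -0.9659
Result: [[-0.2588, 0.9659, 0], [-0.9659, -0.2588, 0], [0, 0, 1]]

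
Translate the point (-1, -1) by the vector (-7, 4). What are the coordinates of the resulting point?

Translation by (-7, 4) (homogeneous matrix [[1, 0, -7], [0, 1, 4], [0, 0, 1]]):
x' = -1 + -7 = -8
y' = -1 + 4 = 3
Result: (-8, 3)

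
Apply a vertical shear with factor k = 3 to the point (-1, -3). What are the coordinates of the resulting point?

Shear matrix for vertical shear with factor k = 3:
[[1, 0], [3, 1]]
Result: (-1, -3) → (-1, -6)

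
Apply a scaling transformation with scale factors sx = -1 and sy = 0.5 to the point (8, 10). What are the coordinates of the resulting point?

Scaling matrix:
[[-1, 0], [0, 0.50]]
Result: (8 × -1, 10 × 0.5) = (-8, 5)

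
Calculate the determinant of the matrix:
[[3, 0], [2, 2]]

For a 2×2 matrix [[a, b], [c, d]], det = ad - bc
det = (3)(2) - (0)(2) = 6 - 0 = 6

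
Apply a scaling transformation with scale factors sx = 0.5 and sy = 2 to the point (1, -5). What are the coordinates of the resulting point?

Scaling matrix:
[[0.50, 0], [0, 2]]
Result: (1 × 0.5, -5 × 2) = (0.5, -10)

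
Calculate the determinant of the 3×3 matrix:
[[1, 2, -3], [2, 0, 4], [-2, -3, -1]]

Expansion along first row:
det = 1·det([[0,4],[-3,-1]]) - 2·det([[2,4],[-2,-1]]) + -3·det([[2,0],[-2,-3]])
    = 1·(0·-1 - 4·-3) - 2·(2·-1 - 4·-2) + -3·(2·-3 - 0·-2)
    = 1·12 - 2·6 + -3·-6
    = 12 + -12 + 18 = 18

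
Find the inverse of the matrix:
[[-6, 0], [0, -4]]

For [[a,b],[c,d]], inverse = (1/det)·[[d,-b],[-c,a]]
det = (-6)(-4) - (0)(0) = 24 - 0 = 24
Inverse = (1/24)·[[-4, 0], [0, -6]]
= [[-1/6, 0], [0, -1/4]]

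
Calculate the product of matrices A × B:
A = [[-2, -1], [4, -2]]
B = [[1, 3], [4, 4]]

Matrix multiplication:
C[0][0] = -2×1 + -1×4 = -6
C[0][1] = -2×3 + -1×4 = -10
C[1][0] = 4×1 + -2×4 = -4
C[1][1] = 4×3 + -2×4 = 4
Result: [[-6, -10], [-4, 4]]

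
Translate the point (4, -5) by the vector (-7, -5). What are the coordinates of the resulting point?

Translation by (-7, -5) (homogeneous matrix [[1, 0, -7], [0, 1, -5], [0, 0, 1]]):
x' = 4 + -7 = -3
y' = -5 + -5 = -10
Result: (-3, -10)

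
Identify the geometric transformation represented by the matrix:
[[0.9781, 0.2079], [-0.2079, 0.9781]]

This matrix represents: rotation by 348° counterclockwise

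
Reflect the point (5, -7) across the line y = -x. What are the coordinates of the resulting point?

Reflection across line y = -x: (5, -7) → (7, -5)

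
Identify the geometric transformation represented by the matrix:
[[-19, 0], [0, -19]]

This matrix represents: uniform scaling by factor -19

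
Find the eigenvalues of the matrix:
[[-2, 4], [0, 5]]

Characteristic equation: det(A - λI) = 0
λ² - (trace)λ + (det) = 0
trace = -2 + 5 = 3, det = (-2)(5) - (4)(0) = -10
λ² - (3)λ + (-10) = 0
λ = (3 ± √((3)² - 4·(-10))) / 2 = (3 ± √49) / 2
Solving: λ = -2, 5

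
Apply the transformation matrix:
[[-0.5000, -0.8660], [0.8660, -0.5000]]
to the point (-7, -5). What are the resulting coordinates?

Matrix multiplication:
[[-0.5000, -0.8660], [0.8660, -0.5000]] × [-7, -5]ᵀ
= [(-0.5000)(-7) + (-0.8660)(-5), (0.8660)(-7) + (-0.5000)(-5)]ᵀ
= [7.8300, -3.5620]ᵀ
Result: (7.8300, -3.5620)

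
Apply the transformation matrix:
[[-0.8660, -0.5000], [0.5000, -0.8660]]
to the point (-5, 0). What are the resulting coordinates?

Matrix multiplication:
[[-0.8660, -0.5000], [0.5000, -0.8660]] × [-5, 0]ᵀ
= [(-0.8660)(-5) + (-0.5000)(0), (0.5000)(-5) + (-0.8660)(0)]ᵀ
= [4.3300, -2.5000]ᵀ
Result: (4.3300, -2.5000)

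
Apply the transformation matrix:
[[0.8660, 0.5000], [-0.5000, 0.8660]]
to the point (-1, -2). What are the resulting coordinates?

Matrix multiplication:
[[0.8660, 0.5000], [-0.5000, 0.8660]] × [-1, -2]ᵀ
= [(0.8660)(-1) + (0.5000)(-2), (-0.5000)(-1) + (0.8660)(-2)]ᵀ
= [-1.8660, -1.2320]ᵀ
Result: (-1.8660, -1.2320)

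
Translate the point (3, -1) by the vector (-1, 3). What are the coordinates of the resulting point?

Translation by (-1, 3) (homogeneous matrix [[1, 0, -1], [0, 1, 3], [0, 0, 1]]):
x' = 3 + -1 = 2
y' = -1 + 3 = 2
Result: (2, 2)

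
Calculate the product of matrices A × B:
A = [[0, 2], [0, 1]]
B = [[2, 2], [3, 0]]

Matrix multiplication:
C[0][0] = 0×2 + 2×3 = 6
C[0][1] = 0×2 + 2×0 = 0
C[1][0] = 0×2 + 1×3 = 3
C[1][1] = 0×2 + 1×0 = 0
Result: [[6, 0], [3, 0]]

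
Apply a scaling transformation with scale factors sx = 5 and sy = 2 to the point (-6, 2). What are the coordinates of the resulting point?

Scaling matrix:
[[5, 0], [0, 2]]
Result: (-6 × 5, 2 × 2) = (-30, 4)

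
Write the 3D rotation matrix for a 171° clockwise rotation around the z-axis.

Rotation matrix for clockwise 171° around z-axis:
A clockwise rotation by 171° is a counterclockwise rotation by -171°.
cos(-171°) = -0.9877, sin(-171°) = -0.1564
Result: [[-0.9877, 0.1564, 0], [-0.1564, -0.9877, 0], [0, 0, 1]]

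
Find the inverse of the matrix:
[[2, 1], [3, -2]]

For [[a,b],[c,d]], inverse = (1/det)·[[d,-b],[-c,a]]
det = (2)(-2) - (1)(3) = -4 - 3 = -7
Inverse = (1/-7)·[[-2, -1], [-3, 2]]
= [[2/7, 1/7], [3/7, -2/7]]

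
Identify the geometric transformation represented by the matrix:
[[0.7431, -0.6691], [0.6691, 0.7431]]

This matrix represents: rotation by 42° counterclockwise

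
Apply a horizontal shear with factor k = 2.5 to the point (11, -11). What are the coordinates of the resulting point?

Shear matrix for horizontal shear with factor k = 2.5:
[[1, 2.50], [0, 1]]
Result: (11, -11) → (-16.5, -11)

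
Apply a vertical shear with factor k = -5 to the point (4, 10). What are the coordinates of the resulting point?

Shear matrix for vertical shear with factor k = -5:
[[1, 0], [-5, 1]]
Result: (4, 10) → (4, -10)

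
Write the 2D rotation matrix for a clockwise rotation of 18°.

Rotation matrix formula: [[cos θ, -sin θ], [sin θ, cos θ]]
A clockwise rotation by 18° is equivalent to a counterclockwise rotation by -18°.
For θ = -18°:
cos(-18°) = 0.9511
sin(-18°) = -0.3090
Result: [[0.9511, 0.3090], [-0.3090, 0.9511]]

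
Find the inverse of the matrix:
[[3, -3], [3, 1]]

For [[a,b],[c,d]], inverse = (1/det)·[[d,-b],[-c,a]]
det = (3)(1) - (-3)(3) = 3 - -9 = 12
Inverse = (1/12)·[[1, 3], [-3, 3]]
= [[1/12, 1/4], [-1/4, 1/4]]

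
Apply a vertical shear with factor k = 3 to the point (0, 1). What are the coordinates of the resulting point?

Shear matrix for vertical shear with factor k = 3:
[[1, 0], [3, 1]]
Result: (0, 1) → (0, 1)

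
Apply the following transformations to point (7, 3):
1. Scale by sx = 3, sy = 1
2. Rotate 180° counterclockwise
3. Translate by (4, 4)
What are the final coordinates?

Step 1: Scale → (21, 3)
Step 2: Rotate 180° → (-21, -3)
Step 3: Translate → (-17, 1)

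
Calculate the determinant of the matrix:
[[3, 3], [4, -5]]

For a 2×2 matrix [[a, b], [c, d]], det = ad - bc
det = (3)(-5) - (3)(4) = -15 - 12 = -27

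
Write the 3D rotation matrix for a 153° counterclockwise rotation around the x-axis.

Rotation matrix for counterclockwise 153° around x-axis:
cos(153°) = -0.8910, sin(153°) = 0.4540
Result: [[1, 0, 0], [0, -0.8910, -0.4540], [0, 0.4540, -0.8910]]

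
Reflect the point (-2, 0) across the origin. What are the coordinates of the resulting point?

Reflection across origin: (-2, 0) → (2, 0)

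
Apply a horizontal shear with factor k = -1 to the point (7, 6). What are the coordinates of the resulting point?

Shear matrix for horizontal shear with factor k = -1:
[[1, -1], [0, 1]]
Result: (7, 6) → (1, 6)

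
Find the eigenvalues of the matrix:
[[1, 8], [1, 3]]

Characteristic equation: det(A - λI) = 0
λ² - (trace)λ + (det) = 0
trace = 1 + 3 = 4, det = (1)(3) - (8)(1) = -5
λ² - (4)λ + (-5) = 0
λ = (4 ± √((4)² - 4·(-5))) / 2 = (4 ± √36) / 2
Solving: λ = -1, 5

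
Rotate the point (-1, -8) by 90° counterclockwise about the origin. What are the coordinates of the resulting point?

Rotation matrix for 90°: [[cos 90°, -sin 90°], [sin 90°, cos 90°]] = [[0, -1], [1, 0]]
[[0, -1], [1, 0]] × [-1, -8]ᵀ = [8, -1]ᵀ
Result: (8, -1)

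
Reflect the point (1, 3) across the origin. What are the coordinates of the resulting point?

Reflection across origin: (1, 3) → (-1, -3)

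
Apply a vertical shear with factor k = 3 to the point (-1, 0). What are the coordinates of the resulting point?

Shear matrix for vertical shear with factor k = 3:
[[1, 0], [3, 1]]
Result: (-1, 0) → (-1, -3)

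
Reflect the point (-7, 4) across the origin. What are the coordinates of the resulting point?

Reflection across origin: (-7, 4) → (7, -4)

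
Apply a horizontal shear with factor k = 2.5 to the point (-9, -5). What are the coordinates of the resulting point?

Shear matrix for horizontal shear with factor k = 2.5:
[[1, 2.50], [0, 1]]
Result: (-9, -5) → (-21.5, -5)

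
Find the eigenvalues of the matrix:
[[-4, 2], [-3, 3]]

Characteristic equation: det(A - λI) = 0
λ² - (trace)λ + (det) = 0
trace = -4 + 3 = -1, det = (-4)(3) - (2)(-3) = -6
λ² - (-1)λ + (-6) = 0
λ = (-1 ± √((-1)² - 4·(-6))) / 2 = (-1 ± √25) / 2
Solving: λ = -3, 2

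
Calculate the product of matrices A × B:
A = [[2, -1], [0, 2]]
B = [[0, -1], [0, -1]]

Matrix multiplication:
C[0][0] = 2×0 + -1×0 = 0
C[0][1] = 2×-1 + -1×-1 = -1
C[1][0] = 0×0 + 2×0 = 0
C[1][1] = 0×-1 + 2×-1 = -2
Result: [[0, -1], [0, -2]]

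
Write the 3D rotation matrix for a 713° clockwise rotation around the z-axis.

Rotation matrix for clockwise 713° around z-axis:
A clockwise rotation by 713° is a counterclockwise rotation by -713°.
cos(-713°) = 0.9925, sin(-713°) = 0.1219
Result: [[0.9925, -0.1219, 0], [0.1219, 0.9925, 0], [0, 0, 1]]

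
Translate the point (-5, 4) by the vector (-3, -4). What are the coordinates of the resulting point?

Translation by (-3, -4) (homogeneous matrix [[1, 0, -3], [0, 1, -4], [0, 0, 1]]):
x' = -5 + -3 = -8
y' = 4 + -4 = 0
Result: (-8, 0)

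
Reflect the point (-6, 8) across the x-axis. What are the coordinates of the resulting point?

Reflection across x-axis: (-6, 8) → (-6, -8)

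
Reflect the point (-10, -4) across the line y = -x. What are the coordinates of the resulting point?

Reflection across line y = -x: (-10, -4) → (4, 10)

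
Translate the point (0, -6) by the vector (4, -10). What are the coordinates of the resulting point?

Translation by (4, -10) (homogeneous matrix [[1, 0, 4], [0, 1, -10], [0, 0, 1]]):
x' = 0 + 4 = 4
y' = -6 + -10 = -16
Result: (4, -16)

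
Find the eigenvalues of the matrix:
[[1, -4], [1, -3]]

Characteristic equation: det(A - λI) = 0
λ² - (trace)λ + (det) = 0
trace = 1 + -3 = -2, det = (1)(-3) - (-4)(1) = 1
λ² - (-2)λ + (1) = 0
λ = (-2 ± √((-2)² - 4·(1))) / 2 = (-2 ± √0) / 2
Solving: λ = -1, -1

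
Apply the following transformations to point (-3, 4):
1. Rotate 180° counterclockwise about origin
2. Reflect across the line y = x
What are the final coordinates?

Step 1: Rotate 180° → (3, -4)
Step 2: Reflect across line y = x → (-4, 3)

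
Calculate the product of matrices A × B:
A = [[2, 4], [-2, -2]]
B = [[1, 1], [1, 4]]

Matrix multiplication:
C[0][0] = 2×1 + 4×1 = 6
C[0][1] = 2×1 + 4×4 = 18
C[1][0] = -2×1 + -2×1 = -4
C[1][1] = -2×1 + -2×4 = -10
Result: [[6, 18], [-4, -10]]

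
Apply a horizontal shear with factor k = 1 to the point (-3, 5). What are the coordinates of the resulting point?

Shear matrix for horizontal shear with factor k = 1:
[[1, 1], [0, 1]]
Result: (-3, 5) → (2, 5)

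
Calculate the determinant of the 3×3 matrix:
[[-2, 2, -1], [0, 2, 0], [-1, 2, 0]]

Expansion along first row:
det = -2·det([[2,0],[2,0]]) - 2·det([[0,0],[-1,0]]) + -1·det([[0,2],[-1,2]])
    = -2·(2·0 - 0·2) - 2·(0·0 - 0·-1) + -1·(0·2 - 2·-1)
    = -2·0 - 2·0 + -1·2
    = 0 + 0 + -2 = -2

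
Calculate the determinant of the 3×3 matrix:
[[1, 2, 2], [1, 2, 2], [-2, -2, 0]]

Expansion along first row:
det = 1·det([[2,2],[-2,0]]) - 2·det([[1,2],[-2,0]]) + 2·det([[1,2],[-2,-2]])
    = 1·(2·0 - 2·-2) - 2·(1·0 - 2·-2) + 2·(1·-2 - 2·-2)
    = 1·4 - 2·4 + 2·2
    = 4 + -8 + 4 = 0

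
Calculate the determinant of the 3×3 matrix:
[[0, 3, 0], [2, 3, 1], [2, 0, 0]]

Expansion along first row:
det = 0·det([[3,1],[0,0]]) - 3·det([[2,1],[2,0]]) + 0·det([[2,3],[2,0]])
    = 0·(3·0 - 1·0) - 3·(2·0 - 1·2) + 0·(2·0 - 3·2)
    = 0·0 - 3·-2 + 0·-6
    = 0 + 6 + 0 = 6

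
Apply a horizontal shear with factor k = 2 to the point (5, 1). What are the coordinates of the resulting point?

Shear matrix for horizontal shear with factor k = 2:
[[1, 2], [0, 1]]
Result: (5, 1) → (7, 1)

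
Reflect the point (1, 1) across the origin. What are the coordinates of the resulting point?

Reflection across origin: (1, 1) → (-1, -1)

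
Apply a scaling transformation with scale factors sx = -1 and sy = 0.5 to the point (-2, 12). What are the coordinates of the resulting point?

Scaling matrix:
[[-1, 0], [0, 0.50]]
Result: (-2 × -1, 12 × 0.5) = (2, 6)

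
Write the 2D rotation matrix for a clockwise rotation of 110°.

Rotation matrix formula: [[cos θ, -sin θ], [sin θ, cos θ]]
A clockwise rotation by 110° is equivalent to a counterclockwise rotation by -110°.
For θ = -110°:
cos(-110°) = -0.3420
sin(-110°) = -0.9397
Result: [[-0.3420, 0.9397], [-0.9397, -0.3420]]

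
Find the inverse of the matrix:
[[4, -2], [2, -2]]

For [[a,b],[c,d]], inverse = (1/det)·[[d,-b],[-c,a]]
det = (4)(-2) - (-2)(2) = -8 - -4 = -4
Inverse = (1/-4)·[[-2, 2], [-2, 4]]
= [[1/2, -1/2], [1/2, -1]]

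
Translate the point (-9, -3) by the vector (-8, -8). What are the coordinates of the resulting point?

Translation by (-8, -8) (homogeneous matrix [[1, 0, -8], [0, 1, -8], [0, 0, 1]]):
x' = -9 + -8 = -17
y' = -3 + -8 = -11
Result: (-17, -11)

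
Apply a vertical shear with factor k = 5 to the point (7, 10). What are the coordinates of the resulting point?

Shear matrix for vertical shear with factor k = 5:
[[1, 0], [5, 1]]
Result: (7, 10) → (7, 45)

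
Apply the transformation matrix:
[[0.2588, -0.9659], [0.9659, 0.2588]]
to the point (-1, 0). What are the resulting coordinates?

Matrix multiplication:
[[0.2588, -0.9659], [0.9659, 0.2588]] × [-1, 0]ᵀ
= [(0.2588)(-1) + (-0.9659)(0), (0.9659)(-1) + (0.2588)(0)]ᵀ
= [-0.2588, -0.9659]ᵀ
Result: (-0.2588, -0.9659)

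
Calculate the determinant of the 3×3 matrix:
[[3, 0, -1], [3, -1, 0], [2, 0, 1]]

Expansion along first row:
det = 3·det([[-1,0],[0,1]]) - 0·det([[3,0],[2,1]]) + -1·det([[3,-1],[2,0]])
    = 3·(-1·1 - 0·0) - 0·(3·1 - 0·2) + -1·(3·0 - -1·2)
    = 3·-1 - 0·3 + -1·2
    = -3 + 0 + -2 = -5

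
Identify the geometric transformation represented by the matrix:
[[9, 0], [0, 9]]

This matrix represents: uniform scaling by factor 9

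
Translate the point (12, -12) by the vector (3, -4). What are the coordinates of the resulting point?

Translation by (3, -4) (homogeneous matrix [[1, 0, 3], [0, 1, -4], [0, 0, 1]]):
x' = 12 + 3 = 15
y' = -12 + -4 = -16
Result: (15, -16)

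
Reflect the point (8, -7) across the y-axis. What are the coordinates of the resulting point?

Reflection across y-axis: (8, -7) → (-8, -7)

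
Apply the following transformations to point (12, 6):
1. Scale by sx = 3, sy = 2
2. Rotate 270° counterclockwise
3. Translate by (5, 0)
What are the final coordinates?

Step 1: Scale → (36, 12)
Step 2: Rotate 270° → (12, -36)
Step 3: Translate → (17, -36)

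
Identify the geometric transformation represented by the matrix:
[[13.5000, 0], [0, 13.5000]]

This matrix represents: uniform scaling by factor 13.5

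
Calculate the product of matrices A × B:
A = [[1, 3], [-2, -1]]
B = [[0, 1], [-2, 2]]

Matrix multiplication:
C[0][0] = 1×0 + 3×-2 = -6
C[0][1] = 1×1 + 3×2 = 7
C[1][0] = -2×0 + -1×-2 = 2
C[1][1] = -2×1 + -1×2 = -4
Result: [[-6, 7], [2, -4]]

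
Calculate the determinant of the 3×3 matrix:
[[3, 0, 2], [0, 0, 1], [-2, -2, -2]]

Expansion along first row:
det = 3·det([[0,1],[-2,-2]]) - 0·det([[0,1],[-2,-2]]) + 2·det([[0,0],[-2,-2]])
    = 3·(0·-2 - 1·-2) - 0·(0·-2 - 1·-2) + 2·(0·-2 - 0·-2)
    = 3·2 - 0·2 + 2·0
    = 6 + 0 + 0 = 6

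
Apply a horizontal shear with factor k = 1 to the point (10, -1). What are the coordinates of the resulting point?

Shear matrix for horizontal shear with factor k = 1:
[[1, 1], [0, 1]]
Result: (10, -1) → (9, -1)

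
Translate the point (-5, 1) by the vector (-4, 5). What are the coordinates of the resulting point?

Translation by (-4, 5) (homogeneous matrix [[1, 0, -4], [0, 1, 5], [0, 0, 1]]):
x' = -5 + -4 = -9
y' = 1 + 5 = 6
Result: (-9, 6)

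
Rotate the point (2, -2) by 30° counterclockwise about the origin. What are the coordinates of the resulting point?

Rotation matrix for 30°: [[cos 30°, -sin 30°], [sin 30°, cos 30°]] ≈ [[0.866025, -0.500000], [0.500000, 0.866025]]
[[0.866025, -0.500000], [0.500000, 0.866025]] × [2, -2]ᵀ ≈ [2.7321, -0.7321]ᵀ
Result: (2.7321, -0.7321)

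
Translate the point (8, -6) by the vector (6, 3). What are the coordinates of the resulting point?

Translation by (6, 3) (homogeneous matrix [[1, 0, 6], [0, 1, 3], [0, 0, 1]]):
x' = 8 + 6 = 14
y' = -6 + 3 = -3
Result: (14, -3)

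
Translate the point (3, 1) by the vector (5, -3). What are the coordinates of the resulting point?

Translation by (5, -3) (homogeneous matrix [[1, 0, 5], [0, 1, -3], [0, 0, 1]]):
x' = 3 + 5 = 8
y' = 1 + -3 = -2
Result: (8, -2)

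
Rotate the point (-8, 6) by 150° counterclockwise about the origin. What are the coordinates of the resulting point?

Rotation matrix for 150°: [[cos 150°, -sin 150°], [sin 150°, cos 150°]] ≈ [[-0.866025, -0.500000], [0.500000, -0.866025]]
[[-0.866025, -0.500000], [0.500000, -0.866025]] × [-8, 6]ᵀ ≈ [3.9282, -9.1962]ᵀ
Result: (3.9282, -9.1962)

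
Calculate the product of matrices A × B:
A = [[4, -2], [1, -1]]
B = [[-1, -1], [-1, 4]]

Matrix multiplication:
C[0][0] = 4×-1 + -2×-1 = -2
C[0][1] = 4×-1 + -2×4 = -12
C[1][0] = 1×-1 + -1×-1 = 0
C[1][1] = 1×-1 + -1×4 = -5
Result: [[-2, -12], [0, -5]]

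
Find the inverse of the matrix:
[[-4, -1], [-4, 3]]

For [[a,b],[c,d]], inverse = (1/det)·[[d,-b],[-c,a]]
det = (-4)(3) - (-1)(-4) = -12 - 4 = -16
Inverse = (1/-16)·[[3, 1], [4, -4]]
= [[-3/16, -1/16], [-1/4, 1/4]]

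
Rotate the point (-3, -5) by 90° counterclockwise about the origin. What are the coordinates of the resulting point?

Rotation matrix for 90°: [[cos 90°, -sin 90°], [sin 90°, cos 90°]] = [[0, -1], [1, 0]]
[[0, -1], [1, 0]] × [-3, -5]ᵀ = [5, -3]ᵀ
Result: (5, -3)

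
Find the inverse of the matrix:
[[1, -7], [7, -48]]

For [[a,b],[c,d]], inverse = (1/det)·[[d,-b],[-c,a]]
det = (1)(-48) - (-7)(7) = -48 - -49 = 1
Inverse = [[-48, 7], [-7, 1]]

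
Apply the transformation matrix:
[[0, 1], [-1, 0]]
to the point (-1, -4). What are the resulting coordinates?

Matrix multiplication:
[[0, 1], [-1, 0]] × [-1, -4]ᵀ
= [(0)(-1) + (1)(-4), (-1)(-1) + (0)(-4)]ᵀ
= [-4, 1]ᵀ
Result: (-4, 1)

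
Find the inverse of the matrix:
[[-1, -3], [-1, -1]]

For [[a,b],[c,d]], inverse = (1/det)·[[d,-b],[-c,a]]
det = (-1)(-1) - (-3)(-1) = 1 - 3 = -2
Inverse = (1/-2)·[[-1, 3], [1, -1]]
= [[1/2, -3/2], [-1/2, 1/2]]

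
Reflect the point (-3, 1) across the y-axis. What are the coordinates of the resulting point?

Reflection across y-axis: (-3, 1) → (3, 1)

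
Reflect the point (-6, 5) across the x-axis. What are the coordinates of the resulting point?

Reflection across x-axis: (-6, 5) → (-6, -5)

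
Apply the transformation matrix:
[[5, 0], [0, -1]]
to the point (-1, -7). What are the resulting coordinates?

Matrix multiplication:
[[5, 0], [0, -1]] × [-1, -7]ᵀ
= [(5)(-1) + (0)(-7), (0)(-1) + (-1)(-7)]ᵀ
= [-5, 7]ᵀ
Result: (-5, 7)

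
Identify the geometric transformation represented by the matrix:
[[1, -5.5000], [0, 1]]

This matrix represents: horizontal shear with factor -5.5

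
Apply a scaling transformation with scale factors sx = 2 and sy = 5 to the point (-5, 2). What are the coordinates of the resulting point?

Scaling matrix:
[[2, 0], [0, 5]]
Result: (-5 × 2, 2 × 5) = (-10, 10)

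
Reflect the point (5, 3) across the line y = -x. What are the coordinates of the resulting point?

Reflection across line y = -x: (5, 3) → (-3, -5)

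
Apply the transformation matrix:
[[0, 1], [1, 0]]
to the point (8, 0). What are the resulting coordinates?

Matrix multiplication:
[[0, 1], [1, 0]] × [8, 0]ᵀ
= [(0)(8) + (1)(0), (1)(8) + (0)(0)]ᵀ
= [0, 8]ᵀ
Result: (0, 8)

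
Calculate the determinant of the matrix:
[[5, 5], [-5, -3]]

For a 2×2 matrix [[a, b], [c, d]], det = ad - bc
det = (5)(-3) - (5)(-5) = -15 - -25 = 10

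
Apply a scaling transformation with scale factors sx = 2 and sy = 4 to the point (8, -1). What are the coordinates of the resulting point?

Scaling matrix:
[[2, 0], [0, 4]]
Result: (8 × 2, -1 × 4) = (16, -4)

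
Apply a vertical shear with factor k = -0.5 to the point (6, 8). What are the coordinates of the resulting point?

Shear matrix for vertical shear with factor k = -0.5:
[[1, 0], [-0.50, 1]]
Result: (6, 8) → (6, 5)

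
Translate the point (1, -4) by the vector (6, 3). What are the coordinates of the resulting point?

Translation by (6, 3) (homogeneous matrix [[1, 0, 6], [0, 1, 3], [0, 0, 1]]):
x' = 1 + 6 = 7
y' = -4 + 3 = -1
Result: (7, -1)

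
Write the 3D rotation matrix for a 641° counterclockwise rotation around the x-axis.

Rotation matrix for counterclockwise 641° around x-axis:
cos(641°) = 0.1908, sin(641°) = -0.9816
Result: [[1, 0, 0], [0, 0.1908, 0.9816], [0, -0.9816, 0.1908]]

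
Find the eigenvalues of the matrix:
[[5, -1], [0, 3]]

Characteristic equation: det(A - λI) = 0
λ² - (trace)λ + (det) = 0
trace = 5 + 3 = 8, det = (5)(3) - (-1)(0) = 15
λ² - (8)λ + (15) = 0
λ = (8 ± √((8)² - 4·(15))) / 2 = (8 ± √4) / 2
Solving: λ = 3, 5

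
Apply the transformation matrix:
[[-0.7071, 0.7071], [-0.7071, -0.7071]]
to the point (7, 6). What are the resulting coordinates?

Matrix multiplication:
[[-0.7071, 0.7071], [-0.7071, -0.7071]] × [7, 6]ᵀ
= [(-0.7071)(7) + (0.7071)(6), (-0.7071)(7) + (-0.7071)(6)]ᵀ
= [-0.7071, -9.1923]ᵀ
Result: (-0.7071, -9.1923)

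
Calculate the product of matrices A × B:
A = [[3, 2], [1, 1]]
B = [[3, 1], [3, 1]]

Matrix multiplication:
C[0][0] = 3×3 + 2×3 = 15
C[0][1] = 3×1 + 2×1 = 5
C[1][0] = 1×3 + 1×3 = 6
C[1][1] = 1×1 + 1×1 = 2
Result: [[15, 5], [6, 2]]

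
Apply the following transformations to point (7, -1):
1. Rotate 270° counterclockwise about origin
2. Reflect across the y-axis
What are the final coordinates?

Step 1: Rotate 270° → (-1, -7)
Step 2: Reflect across y-axis → (1, -7)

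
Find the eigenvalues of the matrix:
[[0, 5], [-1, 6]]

Characteristic equation: det(A - λI) = 0
λ² - (trace)λ + (det) = 0
trace = 0 + 6 = 6, det = (0)(6) - (5)(-1) = 5
λ² - (6)λ + (5) = 0
λ = (6 ± √((6)² - 4·(5))) / 2 = (6 ± √16) / 2
Solving: λ = 1, 5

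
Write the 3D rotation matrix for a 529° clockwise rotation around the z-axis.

Rotation matrix for clockwise 529° around z-axis:
A clockwise rotation by 529° is a counterclockwise rotation by -529°.
cos(-529°) = -0.9816, sin(-529°) = -0.1908
Result: [[-0.9816, 0.1908, 0], [-0.1908, -0.9816, 0], [0, 0, 1]]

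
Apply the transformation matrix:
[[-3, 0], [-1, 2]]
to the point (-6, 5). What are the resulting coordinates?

Matrix multiplication:
[[-3, 0], [-1, 2]] × [-6, 5]ᵀ
= [(-3)(-6) + (0)(5), (-1)(-6) + (2)(5)]ᵀ
= [18, 16]ᵀ
Result: (18, 16)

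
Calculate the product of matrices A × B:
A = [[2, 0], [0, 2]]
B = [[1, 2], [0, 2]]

Matrix multiplication:
C[0][0] = 2×1 + 0×0 = 2
C[0][1] = 2×2 + 0×2 = 4
C[1][0] = 0×1 + 2×0 = 0
C[1][1] = 0×2 + 2×2 = 4
Result: [[2, 4], [0, 4]]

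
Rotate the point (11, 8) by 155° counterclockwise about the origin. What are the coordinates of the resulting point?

Rotation matrix for 155°: [[cos 155°, -sin 155°], [sin 155°, cos 155°]] ≈ [[-0.906308, -0.422618], [0.422618, -0.906308]]
[[-0.906308, -0.422618], [0.422618, -0.906308]] × [11, 8]ᵀ ≈ [-13.3503, -2.6017]ᵀ
Result: (-13.3503, -2.6017)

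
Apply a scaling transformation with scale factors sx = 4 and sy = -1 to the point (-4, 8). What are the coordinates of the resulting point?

Scaling matrix:
[[4, 0], [0, -1]]
Result: (-4 × 4, 8 × -1) = (-16, -8)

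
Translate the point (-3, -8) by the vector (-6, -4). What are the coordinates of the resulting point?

Translation by (-6, -4) (homogeneous matrix [[1, 0, -6], [0, 1, -4], [0, 0, 1]]):
x' = -3 + -6 = -9
y' = -8 + -4 = -12
Result: (-9, -12)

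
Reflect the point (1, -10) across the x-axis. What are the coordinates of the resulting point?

Reflection across x-axis: (1, -10) → (1, 10)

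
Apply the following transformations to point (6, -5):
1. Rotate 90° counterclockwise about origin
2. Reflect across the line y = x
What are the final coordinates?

Step 1: Rotate 90° → (5, 6)
Step 2: Reflect across line y = x → (6, 5)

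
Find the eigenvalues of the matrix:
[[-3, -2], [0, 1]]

Characteristic equation: det(A - λI) = 0
λ² - (trace)λ + (det) = 0
trace = -3 + 1 = -2, det = (-3)(1) - (-2)(0) = -3
λ² - (-2)λ + (-3) = 0
λ = (-2 ± √((-2)² - 4·(-3))) / 2 = (-2 ± √16) / 2
Solving: λ = -3, 1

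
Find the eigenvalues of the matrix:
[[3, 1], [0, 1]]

Characteristic equation: det(A - λI) = 0
λ² - (trace)λ + (det) = 0
trace = 3 + 1 = 4, det = (3)(1) - (1)(0) = 3
λ² - (4)λ + (3) = 0
λ = (4 ± √((4)² - 4·(3))) / 2 = (4 ± √4) / 2
Solving: λ = 1, 3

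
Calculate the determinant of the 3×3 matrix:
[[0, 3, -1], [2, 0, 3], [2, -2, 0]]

Expansion along first row:
det = 0·det([[0,3],[-2,0]]) - 3·det([[2,3],[2,0]]) + -1·det([[2,0],[2,-2]])
    = 0·(0·0 - 3·-2) - 3·(2·0 - 3·2) + -1·(2·-2 - 0·2)
    = 0·6 - 3·-6 + -1·-4
    = 0 + 18 + 4 = 22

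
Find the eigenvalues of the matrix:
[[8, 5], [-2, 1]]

Characteristic equation: det(A - λI) = 0
λ² - (trace)λ + (det) = 0
trace = 8 + 1 = 9, det = (8)(1) - (5)(-2) = 18
λ² - (9)λ + (18) = 0
λ = (9 ± √((9)² - 4·(18))) / 2 = (9 ± √9) / 2
Solving: λ = 3, 6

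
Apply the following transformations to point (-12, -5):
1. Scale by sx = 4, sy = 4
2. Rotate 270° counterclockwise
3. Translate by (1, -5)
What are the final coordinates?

Step 1: Scale → (-48, -20)
Step 2: Rotate 270° → (-20, 48)
Step 3: Translate → (-19, 43)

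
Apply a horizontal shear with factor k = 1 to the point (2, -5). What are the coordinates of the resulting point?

Shear matrix for horizontal shear with factor k = 1:
[[1, 1], [0, 1]]
Result: (2, -5) → (-3, -5)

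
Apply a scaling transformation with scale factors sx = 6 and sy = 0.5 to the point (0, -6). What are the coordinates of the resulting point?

Scaling matrix:
[[6, 0], [0, 0.50]]
Result: (0 × 6, -6 × 0.5) = (0, -3)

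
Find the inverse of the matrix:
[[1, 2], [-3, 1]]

For [[a,b],[c,d]], inverse = (1/det)·[[d,-b],[-c,a]]
det = (1)(1) - (2)(-3) = 1 - -6 = 7
Inverse = (1/7)·[[1, -2], [3, 1]]
= [[1/7, -2/7], [3/7, 1/7]]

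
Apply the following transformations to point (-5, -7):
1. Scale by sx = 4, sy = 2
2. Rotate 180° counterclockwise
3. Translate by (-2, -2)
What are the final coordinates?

Step 1: Scale → (-20, -14)
Step 2: Rotate 180° → (20, 14)
Step 3: Translate → (18, 12)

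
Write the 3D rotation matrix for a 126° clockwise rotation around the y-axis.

Rotation matrix for clockwise 126° around y-axis:
A clockwise rotation by 126° is a counterclockwise rotation by -126°.
cos(-126°) = -0.5878, sin(-126°) = -0.8090
Result: [[-0.5878, 0, -0.8090], [0, 1, 0], [0.8090, 0, -0.5878]]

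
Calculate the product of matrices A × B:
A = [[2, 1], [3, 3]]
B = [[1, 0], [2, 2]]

Matrix multiplication:
C[0][0] = 2×1 + 1×2 = 4
C[0][1] = 2×0 + 1×2 = 2
C[1][0] = 3×1 + 3×2 = 9
C[1][1] = 3×0 + 3×2 = 6
Result: [[4, 2], [9, 6]]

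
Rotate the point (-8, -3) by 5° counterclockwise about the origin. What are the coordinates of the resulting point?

Rotation matrix for 5°: [[cos 5°, -sin 5°], [sin 5°, cos 5°]] ≈ [[0.996195, -0.087156], [0.087156, 0.996195]]
[[0.996195, -0.087156], [0.087156, 0.996195]] × [-8, -3]ᵀ ≈ [-7.7081, -3.6858]ᵀ
Result: (-7.7081, -3.6858)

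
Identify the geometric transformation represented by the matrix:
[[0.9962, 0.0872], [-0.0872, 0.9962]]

This matrix represents: rotation by 355° counterclockwise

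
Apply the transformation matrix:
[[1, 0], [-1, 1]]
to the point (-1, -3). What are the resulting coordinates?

Matrix multiplication:
[[1, 0], [-1, 1]] × [-1, -3]ᵀ
= [(1)(-1) + (0)(-3), (-1)(-1) + (1)(-3)]ᵀ
= [-1, -2]ᵀ
Result: (-1, -2)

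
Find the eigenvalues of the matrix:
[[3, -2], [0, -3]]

Characteristic equation: det(A - λI) = 0
λ² - (trace)λ + (det) = 0
trace = 3 + -3 = 0, det = (3)(-3) - (-2)(0) = -9
λ² - (0)λ + (-9) = 0
λ = (0 ± √((0)² - 4·(-9))) / 2 = (0 ± √36) / 2
Solving: λ = -3, 3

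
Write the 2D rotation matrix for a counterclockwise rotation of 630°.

Rotation matrix formula: [[cos θ, -sin θ], [sin θ, cos θ]]
For θ = 630°:
cos(630°) = 0
sin(630°) = -1
Result: [[0, 1], [-1, 0]]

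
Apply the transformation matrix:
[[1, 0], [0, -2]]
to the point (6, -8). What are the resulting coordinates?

Matrix multiplication:
[[1, 0], [0, -2]] × [6, -8]ᵀ
= [(1)(6) + (0)(-8), (0)(6) + (-2)(-8)]ᵀ
= [6, 16]ᵀ
Result: (6, 16)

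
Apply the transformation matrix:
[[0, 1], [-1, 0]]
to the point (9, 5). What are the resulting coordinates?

Matrix multiplication:
[[0, 1], [-1, 0]] × [9, 5]ᵀ
= [(0)(9) + (1)(5), (-1)(9) + (0)(5)]ᵀ
= [5, -9]ᵀ
Result: (5, -9)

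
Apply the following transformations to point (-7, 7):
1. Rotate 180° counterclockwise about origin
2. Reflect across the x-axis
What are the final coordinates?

Step 1: Rotate 180° → (7, -7)
Step 2: Reflect across x-axis → (7, 7)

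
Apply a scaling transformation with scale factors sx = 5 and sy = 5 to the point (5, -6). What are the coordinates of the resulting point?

Scaling matrix:
[[5, 0], [0, 5]]
Result: (5 × 5, -6 × 5) = (25, -30)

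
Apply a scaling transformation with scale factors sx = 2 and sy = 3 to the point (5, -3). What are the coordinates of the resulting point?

Scaling matrix:
[[2, 0], [0, 3]]
Result: (5 × 2, -3 × 3) = (10, -9)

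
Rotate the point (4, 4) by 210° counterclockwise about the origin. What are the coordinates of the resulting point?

Rotation matrix for 210°: [[cos 210°, -sin 210°], [sin 210°, cos 210°]] ≈ [[-0.866025, 0.500000], [-0.500000, -0.866025]]
[[-0.866025, 0.500000], [-0.500000, -0.866025]] × [4, 4]ᵀ ≈ [-1.4641, -5.4641]ᵀ
Result: (-1.4641, -5.4641)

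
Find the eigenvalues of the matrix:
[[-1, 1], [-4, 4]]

Characteristic equation: det(A - λI) = 0
λ² - (trace)λ + (det) = 0
trace = -1 + 4 = 3, det = (-1)(4) - (1)(-4) = 0
λ² - (3)λ + (0) = 0
λ = (3 ± √((3)² - 4·(0))) / 2 = (3 ± √9) / 2
Solving: λ = 0, 3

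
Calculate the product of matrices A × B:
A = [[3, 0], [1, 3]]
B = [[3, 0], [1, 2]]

Matrix multiplication:
C[0][0] = 3×3 + 0×1 = 9
C[0][1] = 3×0 + 0×2 = 0
C[1][0] = 1×3 + 3×1 = 6
C[1][1] = 1×0 + 3×2 = 6
Result: [[9, 0], [6, 6]]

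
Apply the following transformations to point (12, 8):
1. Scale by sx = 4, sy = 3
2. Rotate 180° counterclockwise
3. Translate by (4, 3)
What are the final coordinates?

Step 1: Scale → (48, 24)
Step 2: Rotate 180° → (-48, -24)
Step 3: Translate → (-44, -21)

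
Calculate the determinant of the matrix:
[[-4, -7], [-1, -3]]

For a 2×2 matrix [[a, b], [c, d]], det = ad - bc
det = (-4)(-3) - (-7)(-1) = 12 - 7 = 5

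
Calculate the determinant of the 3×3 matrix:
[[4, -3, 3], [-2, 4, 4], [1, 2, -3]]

Expansion along first row:
det = 4·det([[4,4],[2,-3]]) - -3·det([[-2,4],[1,-3]]) + 3·det([[-2,4],[1,2]])
    = 4·(4·-3 - 4·2) - -3·(-2·-3 - 4·1) + 3·(-2·2 - 4·1)
    = 4·-20 - -3·2 + 3·-8
    = -80 + 6 + -24 = -98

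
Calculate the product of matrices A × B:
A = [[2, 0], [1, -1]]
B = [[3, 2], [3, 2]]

Matrix multiplication:
C[0][0] = 2×3 + 0×3 = 6
C[0][1] = 2×2 + 0×2 = 4
C[1][0] = 1×3 + -1×3 = 0
C[1][1] = 1×2 + -1×2 = 0
Result: [[6, 4], [0, 0]]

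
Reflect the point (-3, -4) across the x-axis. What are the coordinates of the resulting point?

Reflection across x-axis: (-3, -4) → (-3, 4)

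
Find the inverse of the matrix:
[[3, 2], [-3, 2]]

For [[a,b],[c,d]], inverse = (1/det)·[[d,-b],[-c,a]]
det = (3)(2) - (2)(-3) = 6 - -6 = 12
Inverse = (1/12)·[[2, -2], [3, 3]]
= [[1/6, -1/6], [1/4, 1/4]]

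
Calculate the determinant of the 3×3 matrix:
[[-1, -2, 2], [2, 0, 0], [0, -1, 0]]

Expansion along first row:
det = -1·det([[0,0],[-1,0]]) - -2·det([[2,0],[0,0]]) + 2·det([[2,0],[0,-1]])
    = -1·(0·0 - 0·-1) - -2·(2·0 - 0·0) + 2·(2·-1 - 0·0)
    = -1·0 - -2·0 + 2·-2
    = 0 + 0 + -4 = -4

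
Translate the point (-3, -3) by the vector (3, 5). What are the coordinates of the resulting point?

Translation by (3, 5) (homogeneous matrix [[1, 0, 3], [0, 1, 5], [0, 0, 1]]):
x' = -3 + 3 = 0
y' = -3 + 5 = 2
Result: (0, 2)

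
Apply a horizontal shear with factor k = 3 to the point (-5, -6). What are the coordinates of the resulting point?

Shear matrix for horizontal shear with factor k = 3:
[[1, 3], [0, 1]]
Result: (-5, -6) → (-23, -6)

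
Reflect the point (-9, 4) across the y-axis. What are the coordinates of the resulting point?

Reflection across y-axis: (-9, 4) → (9, 4)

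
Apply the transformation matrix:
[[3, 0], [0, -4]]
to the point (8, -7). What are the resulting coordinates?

Matrix multiplication:
[[3, 0], [0, -4]] × [8, -7]ᵀ
= [(3)(8) + (0)(-7), (0)(8) + (-4)(-7)]ᵀ
= [24, 28]ᵀ
Result: (24, 28)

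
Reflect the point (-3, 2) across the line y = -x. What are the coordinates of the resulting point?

Reflection across line y = -x: (-3, 2) → (-2, 3)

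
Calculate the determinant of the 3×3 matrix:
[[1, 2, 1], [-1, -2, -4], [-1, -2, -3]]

Expansion along first row:
det = 1·det([[-2,-4],[-2,-3]]) - 2·det([[-1,-4],[-1,-3]]) + 1·det([[-1,-2],[-1,-2]])
    = 1·(-2·-3 - -4·-2) - 2·(-1·-3 - -4·-1) + 1·(-1·-2 - -2·-1)
    = 1·-2 - 2·-1 + 1·0
    = -2 + 2 + 0 = 0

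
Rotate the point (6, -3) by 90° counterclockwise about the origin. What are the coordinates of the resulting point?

Rotation matrix for 90°: [[cos 90°, -sin 90°], [sin 90°, cos 90°]] = [[0, -1], [1, 0]]
[[0, -1], [1, 0]] × [6, -3]ᵀ = [3, 6]ᵀ
Result: (3, 6)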